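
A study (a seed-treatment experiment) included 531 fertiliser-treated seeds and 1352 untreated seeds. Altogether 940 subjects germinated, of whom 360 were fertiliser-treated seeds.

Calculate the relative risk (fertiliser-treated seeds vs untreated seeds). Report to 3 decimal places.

RR ≈ 1.580

fertiliser-treated seeds without the outcome: 531 − 360 = 171
untreated seeds with the outcome: 940 − 360 = 580
untreated seeds without the outcome: 1352 − 580 = 772
risk, fertiliser-treated seeds = 360/531 = 0.6780
risk, untreated seeds = 580/1352 = 0.4290
RR = 0.6780 / 0.4290 = 1.580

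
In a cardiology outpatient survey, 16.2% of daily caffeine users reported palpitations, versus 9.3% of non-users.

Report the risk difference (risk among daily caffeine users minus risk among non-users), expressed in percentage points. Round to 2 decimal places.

RD = 6.90

risk difference = 0.1620 − 0.0930 = 0.0690 → 6.90 percentage points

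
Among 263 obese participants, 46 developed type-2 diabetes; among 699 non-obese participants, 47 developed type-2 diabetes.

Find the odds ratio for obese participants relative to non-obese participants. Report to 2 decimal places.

odds, obese participants = 46/217 = 0.2120
odds, non-obese participants = 47/652 = 0.0721
OR = 0.2120 / 0.0721 = 2.94

2.94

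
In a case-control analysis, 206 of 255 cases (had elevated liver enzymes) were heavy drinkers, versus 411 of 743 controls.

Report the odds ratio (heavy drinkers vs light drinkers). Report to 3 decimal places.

OR = (206 × 332) / (411 × 49) = 68392/20139 ≈ 3.396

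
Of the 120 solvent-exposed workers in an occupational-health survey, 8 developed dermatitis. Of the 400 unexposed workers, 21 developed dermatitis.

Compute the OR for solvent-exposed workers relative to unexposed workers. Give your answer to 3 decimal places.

OR = (8 × 379) / (112 × 21) = 3032/2352 ≈ 1.289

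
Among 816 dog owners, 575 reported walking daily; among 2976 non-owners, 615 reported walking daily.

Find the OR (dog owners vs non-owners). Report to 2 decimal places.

odds, dog owners = 575/241 = 2.3859
odds, non-owners = 615/2361 = 0.2605
OR = 2.3859 / 0.2605 = 9.16

OR = 9.16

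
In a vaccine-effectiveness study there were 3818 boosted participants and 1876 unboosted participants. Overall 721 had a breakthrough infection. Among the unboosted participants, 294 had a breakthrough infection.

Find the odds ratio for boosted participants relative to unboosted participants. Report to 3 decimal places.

OR: 0.678

boosted participants with the outcome: 721 − 294 = 427
boosted participants without the outcome: 3818 − 427 = 3391
unboosted participants without the outcome: 1876 − 294 = 1582
OR = (427 × 1582) / (3391 × 294) = 675514/996954 ≈ 0.678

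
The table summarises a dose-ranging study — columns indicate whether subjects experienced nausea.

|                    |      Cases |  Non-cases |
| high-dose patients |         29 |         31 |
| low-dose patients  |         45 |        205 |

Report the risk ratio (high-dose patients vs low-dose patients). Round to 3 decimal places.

risk, high-dose patients = 29/60 = 0.4833
risk, low-dose patients = 45/250 = 0.1800
RR = 0.4833 / 0.1800 = 2.685

RR = 2.685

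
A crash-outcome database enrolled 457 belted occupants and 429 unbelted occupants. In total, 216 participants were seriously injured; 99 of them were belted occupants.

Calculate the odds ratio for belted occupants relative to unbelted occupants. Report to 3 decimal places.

belted occupants without the outcome: 457 − 99 = 358
unbelted occupants with the outcome: 216 − 99 = 117
unbelted occupants without the outcome: 429 − 117 = 312
odds, belted occupants = 99/358 = 0.2765
odds, unbelted occupants = 117/312 = 0.3750
OR = 0.2765 / 0.3750 = 0.737

0.737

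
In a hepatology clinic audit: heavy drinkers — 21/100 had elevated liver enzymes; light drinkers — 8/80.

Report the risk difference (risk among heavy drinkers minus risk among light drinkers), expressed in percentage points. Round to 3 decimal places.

RD ≈ 11.000

risk, heavy drinkers = 21/100 = 0.2100
risk, light drinkers = 8/80 = 0.1000
risk difference = 0.2100 − 0.1000 = 0.1100 → 11.000 percentage points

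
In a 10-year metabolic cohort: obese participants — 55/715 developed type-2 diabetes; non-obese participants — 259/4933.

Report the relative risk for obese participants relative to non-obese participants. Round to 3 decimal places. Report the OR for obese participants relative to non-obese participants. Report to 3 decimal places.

RR = 1.465; OR = 1.504

risk, obese participants = 55/715 = 0.0769
risk, non-obese participants = 259/4933 = 0.0525
RR = 0.0769 / 0.0525 = 1.465
OR = (55 × 4674) / (660 × 259) = 257070/170940 ≈ 1.504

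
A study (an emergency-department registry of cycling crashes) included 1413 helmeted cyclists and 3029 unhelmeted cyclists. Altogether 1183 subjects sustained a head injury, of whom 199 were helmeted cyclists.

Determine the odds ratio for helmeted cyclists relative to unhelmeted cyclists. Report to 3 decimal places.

helmeted cyclists without the outcome: 1413 − 199 = 1214
unhelmeted cyclists with the outcome: 1183 − 199 = 984
unhelmeted cyclists without the outcome: 3029 − 984 = 2045
odds, helmeted cyclists = 199/1214 = 0.1639
odds, unhelmeted cyclists = 984/2045 = 0.4812
OR = 0.1639 / 0.4812 = 0.341

0.341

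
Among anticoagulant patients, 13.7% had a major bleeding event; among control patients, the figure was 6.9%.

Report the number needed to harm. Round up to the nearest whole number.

NNH = 15

absolute risk difference = 0.068000
1 / 0.068000 = 14.706 → round up → 15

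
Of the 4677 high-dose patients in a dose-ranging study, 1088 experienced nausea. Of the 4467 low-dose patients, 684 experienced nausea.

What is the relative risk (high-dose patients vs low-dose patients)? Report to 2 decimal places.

1.52

risk, high-dose patients = 1088/4677 = 0.2326
risk, low-dose patients = 684/4467 = 0.1531
RR = 0.2326 / 0.1531 = 1.52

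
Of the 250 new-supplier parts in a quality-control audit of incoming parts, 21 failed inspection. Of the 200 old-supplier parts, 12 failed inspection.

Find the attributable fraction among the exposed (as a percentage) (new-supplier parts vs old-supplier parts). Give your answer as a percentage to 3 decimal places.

AR% = 28.571%

risk, new-supplier parts = 21/250 = 0.0840
risk, old-supplier parts = 12/200 = 0.0600
AR% = (0.0840 − 0.0600) / 0.0840 = 0.2857 → 28.571%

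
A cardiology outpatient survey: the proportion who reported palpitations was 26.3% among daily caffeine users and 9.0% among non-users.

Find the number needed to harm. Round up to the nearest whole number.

absolute risk difference = 0.173000
1 / 0.173000 = 5.780 → round up → 6

NNH: 6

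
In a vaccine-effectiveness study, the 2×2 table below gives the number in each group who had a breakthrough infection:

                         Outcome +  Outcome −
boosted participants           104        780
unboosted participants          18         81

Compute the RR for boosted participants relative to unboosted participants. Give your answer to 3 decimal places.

risk, boosted participants = 104/884 = 0.1176
risk, unboosted participants = 18/99 = 0.1818
RR = 0.1176 / 0.1818 = 0.647

0.647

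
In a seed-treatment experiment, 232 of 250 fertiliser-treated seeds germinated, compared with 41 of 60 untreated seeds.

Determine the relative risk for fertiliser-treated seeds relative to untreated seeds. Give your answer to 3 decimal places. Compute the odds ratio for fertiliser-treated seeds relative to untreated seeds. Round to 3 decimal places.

risk, fertiliser-treated seeds = 232/250 = 0.9280
risk, untreated seeds = 41/60 = 0.6833
RR = 0.9280 / 0.6833 = 1.358
OR = (232 × 19) / (18 × 41) = 4408/738 ≈ 5.973

RR = 1.358; OR = 5.973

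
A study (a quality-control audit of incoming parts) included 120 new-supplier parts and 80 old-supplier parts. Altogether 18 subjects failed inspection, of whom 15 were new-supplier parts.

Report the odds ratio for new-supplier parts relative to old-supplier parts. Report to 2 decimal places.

new-supplier parts without the outcome: 120 − 15 = 105
old-supplier parts with the outcome: 18 − 15 = 3
old-supplier parts without the outcome: 80 − 3 = 77
odds, new-supplier parts = 15/105 = 0.14286
odds, old-supplier parts = 3/77 = 0.03896
OR = 0.14286 / 0.03896 = 3.67

OR: 3.67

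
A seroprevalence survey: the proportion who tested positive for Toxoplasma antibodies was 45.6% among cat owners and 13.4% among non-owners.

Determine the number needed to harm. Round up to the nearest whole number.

NNH: 4

absolute risk difference = 0.322000
1 / 0.322000 = 3.106 → round up → 4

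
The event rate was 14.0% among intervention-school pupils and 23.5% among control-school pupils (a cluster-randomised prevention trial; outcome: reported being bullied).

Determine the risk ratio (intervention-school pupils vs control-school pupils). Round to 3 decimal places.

RR = 0.1400 / 0.2350 = 0.596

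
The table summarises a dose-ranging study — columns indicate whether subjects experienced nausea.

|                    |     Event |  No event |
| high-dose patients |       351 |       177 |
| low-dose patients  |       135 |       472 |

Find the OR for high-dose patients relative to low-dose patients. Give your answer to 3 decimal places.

OR = (351 × 472) / (177 × 135) = 165672/23895 ≈ 6.933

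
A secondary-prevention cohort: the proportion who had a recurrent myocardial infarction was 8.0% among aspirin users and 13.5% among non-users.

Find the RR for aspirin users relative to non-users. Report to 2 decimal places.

RR = 0.0800 / 0.1350 = 0.59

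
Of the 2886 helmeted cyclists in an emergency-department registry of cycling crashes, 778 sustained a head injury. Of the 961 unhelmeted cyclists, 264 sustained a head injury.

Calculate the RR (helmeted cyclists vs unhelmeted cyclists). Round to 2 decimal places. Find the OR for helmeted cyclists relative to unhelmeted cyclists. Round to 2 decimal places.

risk, helmeted cyclists = 778/2886 = 0.2696
risk, unhelmeted cyclists = 264/961 = 0.2747
RR = 0.2696 / 0.2747 = 0.98
odds, helmeted cyclists = 778/2108 = 0.3691
odds, unhelmeted cyclists = 264/697 = 0.3788
OR = 0.3691 / 0.3788 = 0.97

RR = 0.98; OR = 0.97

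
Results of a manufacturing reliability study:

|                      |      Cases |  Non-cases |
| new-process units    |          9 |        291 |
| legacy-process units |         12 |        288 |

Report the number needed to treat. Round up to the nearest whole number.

risk, new-process units = 9/300 = 0.030000
risk, legacy-process units = 12/300 = 0.040000
absolute risk difference = 0.010000
1 / 0.010000 = 100.000 → round up → 100

NNT: 100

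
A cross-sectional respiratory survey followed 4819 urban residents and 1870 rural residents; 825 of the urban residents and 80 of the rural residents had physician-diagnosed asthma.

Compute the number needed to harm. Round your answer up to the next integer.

risk, urban residents = 825/4819 = 0.171197
risk, rural residents = 80/1870 = 0.042781
absolute risk difference = 0.128417
1 / 0.128417 = 7.787 → round up → 8

NNH: 8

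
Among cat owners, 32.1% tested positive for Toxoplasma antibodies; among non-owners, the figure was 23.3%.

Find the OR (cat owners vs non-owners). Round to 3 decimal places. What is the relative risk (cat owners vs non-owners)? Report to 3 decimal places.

odds, cat owners = 0.3210/0.6790 = 0.4728
odds, non-owners = 0.2330/0.7670 = 0.3038
OR = 0.4728 / 0.3038 = 1.556
RR = 0.3210 / 0.2330 = 1.378

OR = 1.556; RR = 1.378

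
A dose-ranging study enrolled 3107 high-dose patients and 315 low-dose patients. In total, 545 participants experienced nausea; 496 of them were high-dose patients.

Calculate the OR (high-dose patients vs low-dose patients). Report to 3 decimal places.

OR ≈ 1.031

high-dose patients without the outcome: 3107 − 496 = 2611
low-dose patients with the outcome: 545 − 496 = 49
low-dose patients without the outcome: 315 − 49 = 266
OR = (496 × 266) / (2611 × 49) = 131936/127939 ≈ 1.031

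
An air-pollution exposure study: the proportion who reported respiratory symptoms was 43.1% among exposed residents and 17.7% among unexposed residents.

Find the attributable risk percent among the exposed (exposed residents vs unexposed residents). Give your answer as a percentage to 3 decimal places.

AR% = (0.4310 − 0.1770) / 0.4310 = 0.5893 → 58.933%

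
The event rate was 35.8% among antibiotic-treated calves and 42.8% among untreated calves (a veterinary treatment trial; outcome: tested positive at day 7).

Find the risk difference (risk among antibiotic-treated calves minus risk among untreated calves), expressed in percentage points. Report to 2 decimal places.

-7.00

risk difference = 0.3580 − 0.4280 = -0.0700 → -7.00 percentage points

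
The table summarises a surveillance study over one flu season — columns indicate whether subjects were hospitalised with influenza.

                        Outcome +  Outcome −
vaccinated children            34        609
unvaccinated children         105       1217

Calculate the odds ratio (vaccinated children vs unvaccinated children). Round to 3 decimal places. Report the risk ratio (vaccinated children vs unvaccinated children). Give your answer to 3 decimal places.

odds, vaccinated children = 34/609 = 0.0558
odds, unvaccinated children = 105/1217 = 0.0863
OR = 0.0558 / 0.0863 = 0.647
risk, vaccinated children = 34/643 = 0.0529
risk, unvaccinated children = 105/1322 = 0.0794
RR = 0.0529 / 0.0794 = 0.666

OR = 0.647; RR = 0.666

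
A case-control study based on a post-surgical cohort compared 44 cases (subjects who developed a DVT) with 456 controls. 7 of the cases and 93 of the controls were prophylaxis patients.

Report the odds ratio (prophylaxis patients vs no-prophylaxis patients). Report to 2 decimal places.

OR = (7 × 363) / (93 × 37) = 2541/3441 ≈ 0.74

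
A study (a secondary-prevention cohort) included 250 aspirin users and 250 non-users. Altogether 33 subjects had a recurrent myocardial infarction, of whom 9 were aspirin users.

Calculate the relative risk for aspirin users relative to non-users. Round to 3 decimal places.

RR ≈ 0.375

aspirin users without the outcome: 250 − 9 = 241
non-users with the outcome: 33 − 9 = 24
non-users without the outcome: 250 − 24 = 226
risk, aspirin users = 9/250 = 0.03600
risk, non-users = 24/250 = 0.09600
RR = 0.03600 / 0.09600 = 0.375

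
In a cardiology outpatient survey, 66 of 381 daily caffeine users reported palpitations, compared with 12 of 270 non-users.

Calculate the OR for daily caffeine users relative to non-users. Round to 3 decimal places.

OR ≈ 4.505

odds, daily caffeine users = 66/315 = 0.20952
odds, non-users = 12/258 = 0.04651
OR = 0.20952 / 0.04651 = 4.505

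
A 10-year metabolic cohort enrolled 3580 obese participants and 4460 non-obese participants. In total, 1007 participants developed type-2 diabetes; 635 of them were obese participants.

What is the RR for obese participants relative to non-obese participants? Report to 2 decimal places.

obese participants without the outcome: 3580 − 635 = 2945
non-obese participants with the outcome: 1007 − 635 = 372
non-obese participants without the outcome: 4460 − 372 = 4088
risk, obese participants = 635/3580 = 0.1774
risk, non-obese participants = 372/4460 = 0.0834
RR = 0.1774 / 0.0834 = 2.13

2.13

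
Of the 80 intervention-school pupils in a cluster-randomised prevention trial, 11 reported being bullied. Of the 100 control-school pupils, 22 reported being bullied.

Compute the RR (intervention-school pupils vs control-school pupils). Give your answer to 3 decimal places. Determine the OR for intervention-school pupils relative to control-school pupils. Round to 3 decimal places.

risk, intervention-school pupils = 11/80 = 0.1375
risk, control-school pupils = 22/100 = 0.2200
RR = 0.1375 / 0.2200 = 0.625
OR = (11 × 78) / (69 × 22) = 858/1518 ≈ 0.565

RR = 0.625; OR = 0.565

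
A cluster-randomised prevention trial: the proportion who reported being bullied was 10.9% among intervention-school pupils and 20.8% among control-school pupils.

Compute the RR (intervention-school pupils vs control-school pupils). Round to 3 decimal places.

RR = 0.1090 / 0.2080 = 0.524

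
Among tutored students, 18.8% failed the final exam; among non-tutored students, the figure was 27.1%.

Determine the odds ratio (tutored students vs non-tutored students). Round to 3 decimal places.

0.623

odds, tutored students = 0.1880/0.8120 = 0.2315
odds, non-tutored students = 0.2710/0.7290 = 0.3717
OR = 0.2315 / 0.3717 = 0.623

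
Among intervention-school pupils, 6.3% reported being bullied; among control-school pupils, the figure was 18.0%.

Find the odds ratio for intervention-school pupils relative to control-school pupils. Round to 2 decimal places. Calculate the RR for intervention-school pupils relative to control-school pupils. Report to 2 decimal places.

odds, intervention-school pupils = 0.0630/0.9370 = 0.0672
odds, control-school pupils = 0.1800/0.8200 = 0.2195
OR = 0.0672 / 0.2195 = 0.31
RR = 0.0630 / 0.1800 = 0.35

OR = 0.31; RR = 0.35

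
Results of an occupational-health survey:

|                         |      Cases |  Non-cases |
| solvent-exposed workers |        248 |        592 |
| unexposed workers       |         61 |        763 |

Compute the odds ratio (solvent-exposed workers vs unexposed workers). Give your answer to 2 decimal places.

odds, solvent-exposed workers = 248/592 = 0.4189
odds, unexposed workers = 61/763 = 0.0799
OR = 0.4189 / 0.0799 = 5.24

5.24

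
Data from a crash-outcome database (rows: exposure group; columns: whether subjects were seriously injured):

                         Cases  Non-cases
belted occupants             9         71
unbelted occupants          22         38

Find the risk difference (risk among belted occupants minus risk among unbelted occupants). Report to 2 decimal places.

risk, belted occupants = 9/80 = 0.1125
risk, unbelted occupants = 22/60 = 0.3667
risk difference = 0.1125 − 0.3667 = -0.25

-0.25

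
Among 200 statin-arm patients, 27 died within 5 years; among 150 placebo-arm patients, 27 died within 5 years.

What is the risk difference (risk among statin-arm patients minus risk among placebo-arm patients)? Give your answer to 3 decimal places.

risk, statin-arm patients = 27/200 = 0.1350
risk, placebo-arm patients = 27/150 = 0.1800
risk difference = 0.1350 − 0.1800 = -0.045

-0.045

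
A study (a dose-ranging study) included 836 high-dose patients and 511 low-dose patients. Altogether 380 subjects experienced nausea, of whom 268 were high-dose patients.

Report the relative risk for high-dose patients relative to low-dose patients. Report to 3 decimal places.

1.463

high-dose patients without the outcome: 836 − 268 = 568
low-dose patients with the outcome: 380 − 268 = 112
low-dose patients without the outcome: 511 − 112 = 399
risk, high-dose patients = 268/836 = 0.3206
risk, low-dose patients = 112/511 = 0.2192
RR = 0.3206 / 0.2192 = 1.463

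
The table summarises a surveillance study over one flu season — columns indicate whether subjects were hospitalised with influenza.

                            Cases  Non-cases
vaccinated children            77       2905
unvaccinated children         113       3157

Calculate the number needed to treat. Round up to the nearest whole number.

risk, vaccinated children = 77/2982 = 0.025822
risk, unvaccinated children = 113/3270 = 0.034557
absolute risk difference = 0.008735
1 / 0.008735 = 114.482 → round up → 115

NNT: 115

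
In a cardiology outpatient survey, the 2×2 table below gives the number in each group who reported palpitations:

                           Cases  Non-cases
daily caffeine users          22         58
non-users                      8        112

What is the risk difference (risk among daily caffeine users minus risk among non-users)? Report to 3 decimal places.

risk, daily caffeine users = 22/80 = 0.2750
risk, non-users = 8/120 = 0.0667
risk difference = 0.2750 − 0.0667 = 0.208

RD: 0.208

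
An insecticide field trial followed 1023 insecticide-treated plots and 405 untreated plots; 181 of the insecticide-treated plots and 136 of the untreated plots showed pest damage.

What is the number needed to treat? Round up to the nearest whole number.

7

risk, insecticide-treated plots = 181/1023 = 0.176931
risk, untreated plots = 136/405 = 0.335802
absolute risk difference = 0.158872
1 / 0.158872 = 6.294 → round up → 7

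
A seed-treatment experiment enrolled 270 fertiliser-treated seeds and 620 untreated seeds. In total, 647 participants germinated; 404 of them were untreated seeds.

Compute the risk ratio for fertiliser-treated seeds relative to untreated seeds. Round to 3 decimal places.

1.381

fertiliser-treated seeds with the outcome: 647 − 404 = 243
fertiliser-treated seeds without the outcome: 270 − 243 = 27
untreated seeds without the outcome: 620 − 404 = 216
risk, fertiliser-treated seeds = 243/270 = 0.9000
risk, untreated seeds = 404/620 = 0.6516
RR = 0.9000 / 0.6516 = 1.381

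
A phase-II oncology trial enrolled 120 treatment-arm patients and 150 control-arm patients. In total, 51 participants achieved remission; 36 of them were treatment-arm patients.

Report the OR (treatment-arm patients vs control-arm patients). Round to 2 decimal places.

3.86

treatment-arm patients without the outcome: 120 − 36 = 84
control-arm patients with the outcome: 51 − 36 = 15
control-arm patients without the outcome: 150 − 15 = 135
odds, treatment-arm patients = 36/84 = 0.4286
odds, control-arm patients = 15/135 = 0.1111
OR = 0.4286 / 0.1111 = 3.86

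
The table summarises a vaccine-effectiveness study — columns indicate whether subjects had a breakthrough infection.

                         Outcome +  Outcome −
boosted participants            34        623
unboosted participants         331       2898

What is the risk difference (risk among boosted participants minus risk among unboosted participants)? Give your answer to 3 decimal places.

-0.051

risk, boosted participants = 34/657 = 0.0518
risk, unboosted participants = 331/3229 = 0.1025
risk difference = 0.0518 − 0.1025 = -0.051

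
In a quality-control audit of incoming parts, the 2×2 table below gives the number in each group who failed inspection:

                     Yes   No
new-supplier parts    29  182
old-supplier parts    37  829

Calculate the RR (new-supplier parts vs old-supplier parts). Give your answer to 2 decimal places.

risk, new-supplier parts = 29/211 = 0.13744
risk, old-supplier parts = 37/866 = 0.04273
RR = 0.13744 / 0.04273 = 3.22

3.22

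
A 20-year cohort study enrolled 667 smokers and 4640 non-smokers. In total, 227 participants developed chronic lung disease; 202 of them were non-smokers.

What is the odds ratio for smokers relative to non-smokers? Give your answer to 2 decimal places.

0.86

smokers with the outcome: 227 − 202 = 25
smokers without the outcome: 667 − 25 = 642
non-smokers without the outcome: 4640 − 202 = 4438
odds, smokers = 25/642 = 0.03894
odds, non-smokers = 202/4438 = 0.04552
OR = 0.03894 / 0.04552 = 0.86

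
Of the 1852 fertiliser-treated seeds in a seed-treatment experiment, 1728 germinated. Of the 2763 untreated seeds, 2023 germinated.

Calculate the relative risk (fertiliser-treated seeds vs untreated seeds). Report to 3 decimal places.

risk, fertiliser-treated seeds = 1728/1852 = 0.9330
risk, untreated seeds = 2023/2763 = 0.7322
RR = 0.9330 / 0.7322 = 1.274

1.274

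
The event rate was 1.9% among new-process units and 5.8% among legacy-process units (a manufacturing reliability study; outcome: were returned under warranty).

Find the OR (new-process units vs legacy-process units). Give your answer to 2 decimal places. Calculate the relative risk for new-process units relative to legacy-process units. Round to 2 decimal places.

OR = 0.31; RR = 0.33

odds, new-process units = 0.01900/0.98100 = 0.01937
odds, legacy-process units = 0.05800/0.94200 = 0.06157
OR = 0.01937 / 0.06157 = 0.31
RR = 0.01900 / 0.05800 = 0.33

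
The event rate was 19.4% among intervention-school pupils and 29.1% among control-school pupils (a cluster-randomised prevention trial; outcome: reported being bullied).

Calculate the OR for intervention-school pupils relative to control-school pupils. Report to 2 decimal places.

odds, intervention-school pupils = 0.1940/0.8060 = 0.2407
odds, control-school pupils = 0.2910/0.7090 = 0.4104
OR = 0.2407 / 0.4104 = 0.59

OR: 0.59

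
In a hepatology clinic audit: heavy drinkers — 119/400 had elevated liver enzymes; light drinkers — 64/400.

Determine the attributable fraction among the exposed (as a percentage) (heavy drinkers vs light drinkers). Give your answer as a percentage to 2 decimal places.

46.22%

risk, heavy drinkers = 119/400 = 0.2975
risk, light drinkers = 64/400 = 0.1600
AR% = (0.2975 − 0.1600) / 0.2975 = 0.4622 → 46.22%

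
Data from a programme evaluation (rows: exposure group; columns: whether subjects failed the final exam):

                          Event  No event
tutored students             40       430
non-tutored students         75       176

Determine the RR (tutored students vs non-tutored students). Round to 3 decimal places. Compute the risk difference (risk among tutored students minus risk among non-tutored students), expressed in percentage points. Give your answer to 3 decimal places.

RR = 0.285; RD = -21.370

risk, tutored students = 40/470 = 0.0851
risk, non-tutored students = 75/251 = 0.2988
RR = 0.0851 / 0.2988 = 0.285
risk difference = 0.0851 − 0.2988 = -0.2137 → -21.370 percentage points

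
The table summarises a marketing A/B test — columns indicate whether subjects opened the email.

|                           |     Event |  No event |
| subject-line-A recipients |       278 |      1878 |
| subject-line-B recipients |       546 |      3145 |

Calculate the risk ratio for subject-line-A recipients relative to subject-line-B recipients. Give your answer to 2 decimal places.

risk, subject-line-A recipients = 278/2156 = 0.1289
risk, subject-line-B recipients = 546/3691 = 0.1479
RR = 0.1289 / 0.1479 = 0.87

RR = 0.87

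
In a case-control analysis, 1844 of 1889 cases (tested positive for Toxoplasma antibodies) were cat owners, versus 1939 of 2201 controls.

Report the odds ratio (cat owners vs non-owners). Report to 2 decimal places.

OR: 5.54

odds, cat owners = 1844/1939 = 0.9510
odds, non-owners = 45/262 = 0.1718
OR = 0.9510 / 0.1718 = 5.54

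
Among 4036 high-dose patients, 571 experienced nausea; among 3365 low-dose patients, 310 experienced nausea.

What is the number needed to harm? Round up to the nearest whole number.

NNH = 21

risk, high-dose patients = 571/4036 = 0.141477
risk, low-dose patients = 310/3365 = 0.092125
absolute risk difference = 0.049352
1 / 0.049352 = 20.263 → round up → 21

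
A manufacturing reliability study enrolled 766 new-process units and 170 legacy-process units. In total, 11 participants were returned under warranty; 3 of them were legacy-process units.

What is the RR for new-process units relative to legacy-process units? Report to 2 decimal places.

0.59

new-process units with the outcome: 11 − 3 = 8
new-process units without the outcome: 766 − 8 = 758
legacy-process units without the outcome: 170 − 3 = 167
risk, new-process units = 8/766 = 0.01044
risk, legacy-process units = 3/170 = 0.01765
RR = 0.01044 / 0.01765 = 0.59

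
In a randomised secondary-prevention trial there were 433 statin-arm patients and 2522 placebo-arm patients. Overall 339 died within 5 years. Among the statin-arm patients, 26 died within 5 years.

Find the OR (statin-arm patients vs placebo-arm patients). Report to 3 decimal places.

statin-arm patients without the outcome: 433 − 26 = 407
placebo-arm patients with the outcome: 339 − 26 = 313
placebo-arm patients without the outcome: 2522 − 313 = 2209
odds, statin-arm patients = 26/407 = 0.0639
odds, placebo-arm patients = 313/2209 = 0.1417
OR = 0.0639 / 0.1417 = 0.451

OR = 0.451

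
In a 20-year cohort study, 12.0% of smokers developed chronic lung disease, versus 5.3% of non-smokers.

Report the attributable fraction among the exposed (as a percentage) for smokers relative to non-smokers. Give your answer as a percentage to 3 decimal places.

AR% = (0.1200 − 0.0530) / 0.1200 = 0.5583 → 55.833%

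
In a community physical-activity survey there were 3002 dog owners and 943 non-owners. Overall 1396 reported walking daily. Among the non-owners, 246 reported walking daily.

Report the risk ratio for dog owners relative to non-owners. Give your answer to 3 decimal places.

dog owners with the outcome: 1396 − 246 = 1150
dog owners without the outcome: 3002 − 1150 = 1852
non-owners without the outcome: 943 − 246 = 697
risk, dog owners = 1150/3002 = 0.3831
risk, non-owners = 246/943 = 0.2609
RR = 0.3831 / 0.2609 = 1.468

1.468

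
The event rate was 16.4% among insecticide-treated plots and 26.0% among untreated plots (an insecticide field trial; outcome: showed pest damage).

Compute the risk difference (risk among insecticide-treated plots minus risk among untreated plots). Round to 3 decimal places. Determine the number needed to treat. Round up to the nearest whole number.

risk difference = 0.1640 − 0.2600 = -0.096
absolute risk difference = 0.096000
1 / 0.096000 = 10.417 → round up → 11

RD = -0.096; NNT = 11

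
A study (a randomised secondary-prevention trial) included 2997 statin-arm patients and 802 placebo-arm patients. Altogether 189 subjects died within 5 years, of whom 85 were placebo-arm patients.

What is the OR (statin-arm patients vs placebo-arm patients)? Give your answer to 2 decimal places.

0.30

statin-arm patients with the outcome: 189 − 85 = 104
statin-arm patients without the outcome: 2997 − 104 = 2893
placebo-arm patients without the outcome: 802 − 85 = 717
odds, statin-arm patients = 104/2893 = 0.03595
odds, placebo-arm patients = 85/717 = 0.11855
OR = 0.03595 / 0.11855 = 0.30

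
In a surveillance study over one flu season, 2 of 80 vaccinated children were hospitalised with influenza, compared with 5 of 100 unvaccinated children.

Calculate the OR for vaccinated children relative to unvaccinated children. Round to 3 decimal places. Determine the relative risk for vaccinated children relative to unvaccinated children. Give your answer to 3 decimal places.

OR = (2 × 95) / (78 × 5) = 190/390 ≈ 0.487
risk, vaccinated children = 2/80 = 0.02500
risk, unvaccinated children = 5/100 = 0.05000
RR = 0.02500 / 0.05000 = 0.500

OR = 0.487; RR = 0.500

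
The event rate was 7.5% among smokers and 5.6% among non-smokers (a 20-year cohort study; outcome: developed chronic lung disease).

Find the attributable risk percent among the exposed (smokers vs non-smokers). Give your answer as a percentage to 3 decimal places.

AR% = (0.0750 − 0.0560) / 0.0750 = 0.2533 → 25.333%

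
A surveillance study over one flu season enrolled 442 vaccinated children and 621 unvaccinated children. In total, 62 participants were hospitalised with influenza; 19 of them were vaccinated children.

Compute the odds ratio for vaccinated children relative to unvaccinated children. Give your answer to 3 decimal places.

vaccinated children without the outcome: 442 − 19 = 423
unvaccinated children with the outcome: 62 − 19 = 43
unvaccinated children without the outcome: 621 − 43 = 578
odds, vaccinated children = 19/423 = 0.04492
odds, unvaccinated children = 43/578 = 0.07439
OR = 0.04492 / 0.07439 = 0.604

0.604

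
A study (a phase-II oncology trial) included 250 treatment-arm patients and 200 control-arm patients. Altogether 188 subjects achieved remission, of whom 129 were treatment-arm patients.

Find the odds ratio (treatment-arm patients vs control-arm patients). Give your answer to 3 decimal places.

2.548

treatment-arm patients without the outcome: 250 − 129 = 121
control-arm patients with the outcome: 188 − 129 = 59
control-arm patients without the outcome: 200 − 59 = 141
odds, treatment-arm patients = 129/121 = 1.0661
odds, control-arm patients = 59/141 = 0.4184
OR = 1.0661 / 0.4184 = 2.548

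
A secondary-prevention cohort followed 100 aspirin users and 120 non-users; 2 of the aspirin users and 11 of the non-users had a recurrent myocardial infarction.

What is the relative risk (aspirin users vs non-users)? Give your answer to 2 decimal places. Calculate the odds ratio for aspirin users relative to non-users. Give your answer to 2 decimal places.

RR = 0.22; OR = 0.20

risk, aspirin users = 2/100 = 0.02000
risk, non-users = 11/120 = 0.09167
RR = 0.02000 / 0.09167 = 0.22
OR = (2 × 109) / (98 × 11) = 218/1078 ≈ 0.20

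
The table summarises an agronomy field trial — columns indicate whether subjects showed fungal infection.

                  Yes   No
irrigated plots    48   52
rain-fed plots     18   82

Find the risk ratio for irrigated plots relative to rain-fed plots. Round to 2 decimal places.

risk, irrigated plots = 48/100 = 0.4800
risk, rain-fed plots = 18/100 = 0.1800
RR = 0.4800 / 0.1800 = 2.67

2.67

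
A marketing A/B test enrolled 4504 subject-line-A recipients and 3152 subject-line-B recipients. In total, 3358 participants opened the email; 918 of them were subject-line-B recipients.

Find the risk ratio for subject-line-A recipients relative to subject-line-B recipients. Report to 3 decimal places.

RR ≈ 1.860

subject-line-A recipients with the outcome: 3358 − 918 = 2440
subject-line-A recipients without the outcome: 4504 − 2440 = 2064
subject-line-B recipients without the outcome: 3152 − 918 = 2234
risk, subject-line-A recipients = 2440/4504 = 0.5417
risk, subject-line-B recipients = 918/3152 = 0.2912
RR = 0.5417 / 0.2912 = 1.860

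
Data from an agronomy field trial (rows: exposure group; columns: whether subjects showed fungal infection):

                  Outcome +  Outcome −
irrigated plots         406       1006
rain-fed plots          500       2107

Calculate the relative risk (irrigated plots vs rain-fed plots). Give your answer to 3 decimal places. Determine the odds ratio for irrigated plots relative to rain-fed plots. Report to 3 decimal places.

risk, irrigated plots = 406/1412 = 0.2875
risk, rain-fed plots = 500/2607 = 0.1918
RR = 0.2875 / 0.1918 = 1.499
odds, irrigated plots = 406/1006 = 0.4036
odds, rain-fed plots = 500/2107 = 0.2373
OR = 0.4036 / 0.2373 = 1.701

RR = 1.499; OR = 1.701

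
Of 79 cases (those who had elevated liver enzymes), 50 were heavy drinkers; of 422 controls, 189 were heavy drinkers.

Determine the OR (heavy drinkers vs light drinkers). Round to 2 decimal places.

OR = (50 × 233) / (189 × 29) = 11650/5481 ≈ 2.13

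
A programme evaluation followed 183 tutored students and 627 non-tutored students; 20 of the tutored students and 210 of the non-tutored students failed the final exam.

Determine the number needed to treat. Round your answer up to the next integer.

NNT: 5

risk, tutored students = 20/183 = 0.109290
risk, non-tutored students = 210/627 = 0.334928
absolute risk difference = 0.225639
1 / 0.225639 = 4.432 → round up → 5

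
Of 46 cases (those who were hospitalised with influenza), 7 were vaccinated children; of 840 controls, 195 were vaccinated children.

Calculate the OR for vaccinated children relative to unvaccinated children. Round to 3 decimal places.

OR = 0.594

odds, vaccinated children = 7/195 = 0.03590
odds, unvaccinated children = 39/645 = 0.06047
OR = 0.03590 / 0.06047 = 0.594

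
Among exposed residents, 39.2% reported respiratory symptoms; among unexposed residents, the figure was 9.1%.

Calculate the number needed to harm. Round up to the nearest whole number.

absolute risk difference = 0.301000
1 / 0.301000 = 3.322 → round up → 4

NNH ≈ 4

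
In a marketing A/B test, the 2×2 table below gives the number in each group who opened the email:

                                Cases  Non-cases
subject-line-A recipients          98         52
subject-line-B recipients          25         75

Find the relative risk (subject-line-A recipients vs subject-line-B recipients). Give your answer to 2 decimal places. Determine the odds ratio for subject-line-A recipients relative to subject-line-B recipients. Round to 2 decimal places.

RR = 2.61; OR = 5.65

risk, subject-line-A recipients = 98/150 = 0.6533
risk, subject-line-B recipients = 25/100 = 0.2500
RR = 0.6533 / 0.2500 = 2.61
odds, subject-line-A recipients = 98/52 = 1.8846
odds, subject-line-B recipients = 25/75 = 0.3333
OR = 1.8846 / 0.3333 = 5.65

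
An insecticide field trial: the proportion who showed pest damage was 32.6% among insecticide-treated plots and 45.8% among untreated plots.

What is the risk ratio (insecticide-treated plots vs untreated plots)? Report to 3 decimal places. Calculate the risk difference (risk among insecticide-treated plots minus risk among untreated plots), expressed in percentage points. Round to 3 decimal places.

RR = 0.3260 / 0.4580 = 0.712
risk difference = 0.3260 − 0.4580 = -0.1320 → -13.200 percentage points

RR = 0.712; RD = -13.200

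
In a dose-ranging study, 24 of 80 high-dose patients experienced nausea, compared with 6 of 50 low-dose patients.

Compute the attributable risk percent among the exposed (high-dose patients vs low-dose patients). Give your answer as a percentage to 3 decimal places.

risk, high-dose patients = 24/80 = 0.3000
risk, low-dose patients = 6/50 = 0.1200
AR% = (0.3000 − 0.1200) / 0.3000 = 0.6000 → 60.000%

AR% = 60.000%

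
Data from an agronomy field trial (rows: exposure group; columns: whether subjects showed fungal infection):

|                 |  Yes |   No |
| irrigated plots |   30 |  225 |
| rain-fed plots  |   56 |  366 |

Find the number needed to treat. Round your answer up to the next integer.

NNT ≈ 67

risk, irrigated plots = 30/255 = 0.117647
risk, rain-fed plots = 56/422 = 0.132701
absolute risk difference = 0.015054
1 / 0.015054 = 66.428 → round up → 67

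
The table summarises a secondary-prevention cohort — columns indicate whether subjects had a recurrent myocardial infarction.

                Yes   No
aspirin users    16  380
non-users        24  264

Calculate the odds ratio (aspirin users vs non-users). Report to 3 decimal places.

OR = (16 × 264) / (380 × 24) = 4224/9120 ≈ 0.463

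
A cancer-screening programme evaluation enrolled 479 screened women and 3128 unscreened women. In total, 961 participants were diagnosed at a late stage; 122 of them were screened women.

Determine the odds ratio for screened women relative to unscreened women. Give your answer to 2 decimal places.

OR = 0.93

screened women without the outcome: 479 − 122 = 357
unscreened women with the outcome: 961 − 122 = 839
unscreened women without the outcome: 3128 − 839 = 2289
odds, screened women = 122/357 = 0.3417
odds, unscreened women = 839/2289 = 0.3665
OR = 0.3417 / 0.3665 = 0.93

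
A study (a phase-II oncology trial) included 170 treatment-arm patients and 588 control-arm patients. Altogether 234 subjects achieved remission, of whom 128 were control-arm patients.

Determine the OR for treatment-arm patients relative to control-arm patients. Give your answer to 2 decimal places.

OR = 5.95

treatment-arm patients with the outcome: 234 − 128 = 106
treatment-arm patients without the outcome: 170 − 106 = 64
control-arm patients without the outcome: 588 − 128 = 460
OR = (106 × 460) / (64 × 128) = 48760/8192 ≈ 5.95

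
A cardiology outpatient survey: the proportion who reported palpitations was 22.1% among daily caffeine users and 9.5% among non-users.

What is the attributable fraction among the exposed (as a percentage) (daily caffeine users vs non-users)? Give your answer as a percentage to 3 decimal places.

AR% = (0.2210 − 0.0950) / 0.2210 = 0.5701 → 57.014%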